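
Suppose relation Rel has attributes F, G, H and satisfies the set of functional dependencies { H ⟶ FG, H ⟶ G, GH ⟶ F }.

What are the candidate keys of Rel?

H

{H}⁺: H→FG adds F, G → {F, G, H}.
No other minimal superkey exists.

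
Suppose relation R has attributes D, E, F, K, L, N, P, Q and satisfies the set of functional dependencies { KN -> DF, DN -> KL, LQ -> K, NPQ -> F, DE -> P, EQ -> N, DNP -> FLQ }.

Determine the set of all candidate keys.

Attribute E never appears on the right-hand side of any dependency, so E must belong to every candidate key.
{E}⁺ = {E}, which is not all of the schema, so we must add further attributes.
{D, E, N}⁺: DN→KL adds K, L; DE→P adds P; DNP→FLQ adds F, Q → {D, E, F, K, L, N, P, Q}.
{D, E, Q}⁺: DE→P adds P; EQ→N adds N; DNP→FLQ adds F, L; DN→KL adds K → {D, E, F, K, L, N, P, Q}.
{E, K, N}⁺: KN→DF adds D, F; DN→KL adds L; DE→P adds P; DNP→FLQ adds Q → {D, E, F, K, L, N, P, Q}.
{E, K, Q}⁺: EQ→N adds N; KN→DF adds D, F; DN→KL adds L; DE→P adds P → {D, E, F, K, L, N, P, Q}.
{E, L, Q}⁺: LQ→K adds K; EQ→N adds N; KN→DF adds D, F; DE→P adds P → {D, E, F, K, L, N, P, Q}.
Any other superkey contains one of these as a subset, so there are no further candidate keys.

{D, E, N}, {D, E, Q}, {E, K, N}, {E, K, Q}, {E, L, Q}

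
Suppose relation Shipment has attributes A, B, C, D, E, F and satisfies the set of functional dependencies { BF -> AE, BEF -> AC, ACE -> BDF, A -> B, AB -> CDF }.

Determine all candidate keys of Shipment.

{A}, {B, F}

{A}⁺: A→B adds B; AB→CDF adds C, D, F; BF→AE adds E → {A, B, C, D, E, F}.
{B, F}⁺: BF→AE adds A, E; BEF→AC adds C; ACE→BDF adds D → {A, B, C, D, E, F}. Minimal: {F}⁺ = {F}; {B}⁺ = {B} — none reach the full schema.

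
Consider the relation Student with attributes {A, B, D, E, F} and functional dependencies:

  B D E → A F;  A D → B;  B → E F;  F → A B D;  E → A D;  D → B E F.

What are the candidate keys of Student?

{B}⁺: B→EF adds E, F; F→ABD adds A, D → {A, B, D, E, F}.
{D}⁺: D→BEF adds B, E, F; BDE→AF adds A → {A, B, D, E, F}.
{E}⁺: E→AD adds A, D; D→BEF adds B, F → {A, B, D, E, F}.
{F}⁺: F→ABD adds A, B, D; D→BEF adds E → {A, B, D, E, F}.
Any other superkey contains one of these as a subset, so there are no further candidate keys.

B; D; E; F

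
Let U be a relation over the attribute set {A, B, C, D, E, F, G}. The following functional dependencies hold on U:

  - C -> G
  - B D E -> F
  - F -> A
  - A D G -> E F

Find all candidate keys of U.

(A, B, C, D), (B, C, D, E), (B, C, D, F)

Attributes B, C, D never appear on any right-hand side, so every candidate key must contain {B, C, D}.
{B, C, D}⁺ = {B, C, D, G}, which is not all of the schema, so we must add further attributes.
{A, B, C, D}⁺: C→G adds G; ADG→EF adds E, F → {A, B, C, D, E, F, G}. Minimal: {B, C, D}⁺ = {B, C, D, G}; {A, C, D}⁺ = {A, C, D, E, F, G}; {A, B, D}⁺ = {A, B, D}; … — none reach the full schema.
{B, C, D, E}⁺: C→G adds G; BDE→F adds F; F→A adds A → {A, B, C, D, E, F, G}. Minimal: {C, D, E}⁺ = {C, D, E, G}; {B, D, E}⁺ = {A, B, D, E, F}; {B, C, E}⁺ = {B, C, E, G}; … — none reach the full schema.
{B, C, D, F}⁺: C→G adds G; F→A adds A; ADG→EF adds E → {A, B, C, D, E, F, G}. Minimal: {C, D, F}⁺ = {A, C, D, E, F, G}; {B, D, F}⁺ = {A, B, D, F}; {B, C, F}⁺ = {A, B, C, F, G}; … — none reach the full schema.
Any other superkey contains one of these as a subset, so there are no further candidate keys.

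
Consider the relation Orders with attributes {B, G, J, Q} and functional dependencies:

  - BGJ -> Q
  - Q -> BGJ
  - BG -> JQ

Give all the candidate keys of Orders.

{Q}⁺: Q→BGJ adds B, G, J → {B, G, J, Q}.
{B, G}⁺: BG→JQ adds J, Q → {B, G, J, Q}.
Any other superkey contains one of these as a subset, so there are no further candidate keys.

(Q); (B, G)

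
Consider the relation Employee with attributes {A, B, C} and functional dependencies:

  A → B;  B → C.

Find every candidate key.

Attribute A never appears on the right-hand side of any dependency, so A must belong to every candidate key.
{A}⁺ = {A, B, C}, which is all of the schema, so {A} is the only candidate key.

(A)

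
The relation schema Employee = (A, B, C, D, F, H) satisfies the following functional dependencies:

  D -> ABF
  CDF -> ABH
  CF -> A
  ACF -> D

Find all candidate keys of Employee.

Attribute C never appears on the right-hand side of any dependency, so C must belong to every candidate key.
{C}⁺ = {C}, which is not all of the schema, so we must add further attributes.
{C, D}⁺: D→ABF adds A, B, F; CDF→ABH adds H → {A, B, C, D, F, H}. Minimal: {D}⁺ = {A, B, D, F}; {C}⁺ = {C} — none reach the full schema.
{C, F}⁺: CF→A adds A; ACF→D adds D; D→ABF adds B; CDF→ABH adds H → {A, B, C, D, F, H}. Minimal: {F}⁺ = {F}; {C}⁺ = {C} — none reach the full schema.
Any other superkey contains one of these as a subset, so there are no further candidate keys.

CD; CF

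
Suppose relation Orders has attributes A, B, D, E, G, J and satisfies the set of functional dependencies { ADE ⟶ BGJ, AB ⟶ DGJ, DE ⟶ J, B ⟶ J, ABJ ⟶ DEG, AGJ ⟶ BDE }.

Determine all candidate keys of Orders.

(A, B), (A, D, E), (A, G, J)

Attribute A never appears on the right-hand side of any dependency, so A must belong to every candidate key.
{A}⁺ = {A}, which is not all of the schema, so we must add further attributes.
{A, B}⁺: AB→DGJ adds D, G, J; ABJ→DEG adds E → {A, B, D, E, G, J}. Minimal: {B}⁺ = {B, J}; {A}⁺ = {A} — none reach the full schema.
{A, D, E}⁺: ADE→BGJ adds B, G, J → {A, B, D, E, G, J}. Minimal: {D, E}⁺ = {D, E, J}; {A, E}⁺ = {A, E}; {A, D}⁺ = {A, D} — none reach the full schema.
{A, G, J}⁺: AGJ→BDE adds B, D, E → {A, B, D, E, G, J}. Minimal: {G, J}⁺ = {G, J}; {A, J}⁺ = {A, J}; {A, G}⁺ = {A, G} — none reach the full schema.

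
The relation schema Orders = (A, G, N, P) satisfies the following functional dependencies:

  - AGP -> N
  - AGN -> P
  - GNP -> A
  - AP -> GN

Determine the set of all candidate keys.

AP, AGN, GNP

{A, P}⁺: AP→GN adds G, N → {A, G, N, P}.
{A, G, N}⁺: AGN→P adds P → {A, G, N, P}.
{G, N, P}⁺: GNP→A adds A → {A, G, N, P}.
Any other superkey contains one of these as a subset, so there are no further candidate keys.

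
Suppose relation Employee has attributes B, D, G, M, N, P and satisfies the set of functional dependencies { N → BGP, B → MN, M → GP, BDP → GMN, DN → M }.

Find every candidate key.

Attribute D never appears on the right-hand side of any dependency, so D must belong to every candidate key.
{D}⁺ = {D}, which is not all of the schema, so we must add further attributes.
{B, D}⁺: B→MN adds M, N; M→GP adds G, P → {B, D, G, M, N, P}.
{D, N}⁺: N→BGP adds B, G, P; B→MN adds M → {B, D, G, M, N, P}.

BD; DN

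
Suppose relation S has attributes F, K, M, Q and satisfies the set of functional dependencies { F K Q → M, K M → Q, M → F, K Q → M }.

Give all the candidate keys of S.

Attribute K never appears on the right-hand side of any dependency, so K must belong to every candidate key.
{K}⁺ = {K}, which is not all of the schema, so we must add further attributes.
{K, M}⁺: KM→Q adds Q; M→F adds F → {F, K, M, Q}. Minimal: {M}⁺ = {F, M}; {K}⁺ = {K} — none reach the full schema.
{K, Q}⁺: KQ→M adds M; M→F adds F → {F, K, M, Q}. Minimal: {Q}⁺ = {Q}; {K}⁺ = {K} — none reach the full schema.
Any other superkey contains one of these as a subset, so there are no further candidate keys.

(K, M), (K, Q)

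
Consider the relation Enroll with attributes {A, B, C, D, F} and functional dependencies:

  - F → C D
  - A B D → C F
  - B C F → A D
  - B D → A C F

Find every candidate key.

BD, BF

Attribute B never appears on the right-hand side of any dependency, so B must belong to every candidate key.
{B}⁺ = {B}, which is not all of the schema, so we must add further attributes.
{B, D}⁺: BD→ACF adds A, C, F → {A, B, C, D, F}. Minimal: {D}⁺ = {D}; {B}⁺ = {B} — none reach the full schema.
{B, F}⁺: F→CD adds C, D; BCF→AD adds A → {A, B, C, D, F}. Minimal: {F}⁺ = {C, D, F}; {B}⁺ = {B} — none reach the full schema.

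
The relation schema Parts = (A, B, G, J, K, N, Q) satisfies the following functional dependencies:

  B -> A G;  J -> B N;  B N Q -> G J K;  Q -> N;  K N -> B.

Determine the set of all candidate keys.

Attribute Q never appears on the right-hand side of any dependency, so Q must belong to every candidate key.
{Q}⁺ = {N, Q}, which is not all of the schema, so we must add further attributes.
{B, Q}⁺: B→AG adds A, G; Q→N adds N; BNQ→GJK adds J, K → {A, B, G, J, K, N, Q}.
{J, Q}⁺: J→BN adds B, N; BNQ→GJK adds G, K; B→AG adds A → {A, B, G, J, K, N, Q}.
{K, Q}⁺: Q→N adds N; KN→B adds B; B→AG adds A, G; BNQ→GJK adds J → {A, B, G, J, K, N, Q}.

{B, Q}; {J, Q}; {K, Q}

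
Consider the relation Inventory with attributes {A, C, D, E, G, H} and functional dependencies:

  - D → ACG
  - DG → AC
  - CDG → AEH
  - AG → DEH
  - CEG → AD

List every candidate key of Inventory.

D; AG; CEG

{D}⁺: D→ACG adds A, C, G; CDG→AEH adds E, H → {A, C, D, E, G, H}.
{A, G}⁺: AG→DEH adds D, E, H; D→ACG adds C → {A, C, D, E, G, H}. Minimal: {G}⁺ = {G}; {A}⁺ = {A} — none reach the full schema.
{C, E, G}⁺: CEG→AD adds A, D; CDG→AEH adds H → {A, C, D, E, G, H}. Minimal: {E, G}⁺ = {E, G}; {C, G}⁺ = {C, G}; {C, E}⁺ = {C, E} — none reach the full schema.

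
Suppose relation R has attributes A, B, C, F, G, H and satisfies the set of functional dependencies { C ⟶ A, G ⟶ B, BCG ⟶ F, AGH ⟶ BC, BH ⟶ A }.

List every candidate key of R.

GH

Attributes G, H never appear on any right-hand side, so every candidate key must contain {G, H}.
{G, H}⁺ = {A, B, C, F, G, H}, which is all of the schema, so {G, H} is the only candidate key.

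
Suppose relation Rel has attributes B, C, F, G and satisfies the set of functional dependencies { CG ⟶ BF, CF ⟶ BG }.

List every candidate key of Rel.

CF, CG

Attribute C never appears on the right-hand side of any dependency, so C must belong to every candidate key.
{C}⁺ = {C}, which is not all of the schema, so we must add further attributes.
{C, F}⁺: CF→BG adds B, G → {B, C, F, G}.
{C, G}⁺: CG→BF adds B, F → {B, C, F, G}.
Any other superkey contains one of these as a subset, so there are no further candidate keys.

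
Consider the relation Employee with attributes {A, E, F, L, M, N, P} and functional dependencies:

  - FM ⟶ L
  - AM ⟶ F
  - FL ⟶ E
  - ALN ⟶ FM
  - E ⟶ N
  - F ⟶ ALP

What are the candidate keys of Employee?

{F}⁺: F→ALP adds A, L, P; FL→E adds E; E→N adds N; ALN→FM adds M → {A, E, F, L, M, N, P}.
{A, M}⁺: AM→F adds F; F→ALP adds L, P; FL→E adds E; E→N adds N → {A, E, F, L, M, N, P}. Minimal: {M}⁺ = {M}; {A}⁺ = {A} — none reach the full schema.
{A, E, L}⁺: E→N adds N; ALN→FM adds F, M; F→ALP adds P → {A, E, F, L, M, N, P}. Minimal: {E, L}⁺ = {E, L, N}; {A, L}⁺ = {A, L}; {A, E}⁺ = {A, E, N} — none reach the full schema.
{A, L, N}⁺: ALN→FM adds F, M; F→ALP adds P; FL→E adds E → {A, E, F, L, M, N, P}. Minimal: {L, N}⁺ = {L, N}; {A, N}⁺ = {A, N}; {A, L}⁺ = {A, L} — none reach the full schema.
Any other superkey contains one of these as a subset, so there are no further candidate keys.

F; AM; AEL; ALN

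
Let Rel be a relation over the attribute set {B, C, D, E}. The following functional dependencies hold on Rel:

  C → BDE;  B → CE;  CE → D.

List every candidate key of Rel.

{B}⁺: B→CE adds C, E; CE→D adds D → {B, C, D, E}.
{C}⁺: C→BDE adds B, D, E → {B, C, D, E}.
Any other superkey contains one of these as a subset, so there are no further candidate keys.

(B); (C)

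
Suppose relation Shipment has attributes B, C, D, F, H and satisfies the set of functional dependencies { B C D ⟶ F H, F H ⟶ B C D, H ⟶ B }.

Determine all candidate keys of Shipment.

{F, H}⁺: FH→BCD adds B, C, D → {B, C, D, F, H}.
{B, C, D}⁺: BCD→FH adds F, H → {B, C, D, F, H}.
{C, D, H}⁺: H→B adds B; BCD→FH adds F → {B, C, D, F, H}.

FH, BCD, CDH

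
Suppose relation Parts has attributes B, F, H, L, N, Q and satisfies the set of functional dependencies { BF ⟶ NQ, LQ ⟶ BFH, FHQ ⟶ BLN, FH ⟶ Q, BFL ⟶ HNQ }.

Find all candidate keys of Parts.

{F, H}⁺: FH→Q adds Q; FHQ→BLN adds B, L, N → {B, F, H, L, N, Q}. Minimal: {H}⁺ = {H}; {F}⁺ = {F} — none reach the full schema.
{L, Q}⁺: LQ→BFH adds B, F, H; FHQ→BLN adds N → {B, F, H, L, N, Q}. Minimal: {Q}⁺ = {Q}; {L}⁺ = {L} — none reach the full schema.
{B, F, L}⁺: BF→NQ adds N, Q; LQ→BFH adds H → {B, F, H, L, N, Q}. Minimal: {F, L}⁺ = {F, L}; {B, L}⁺ = {B, L}; {B, F}⁺ = {B, F, N, Q} — none reach the full schema.

{F, H}, {L, Q}, {B, F, L}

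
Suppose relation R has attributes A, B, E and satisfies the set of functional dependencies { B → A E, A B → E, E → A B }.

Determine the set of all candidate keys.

{B}⁺: B→AE adds A, E → {A, B, E}.
{E}⁺: E→AB adds A, B → {A, B, E}.
Any other superkey contains one of these as a subset, so there are no further candidate keys.

(B), (E)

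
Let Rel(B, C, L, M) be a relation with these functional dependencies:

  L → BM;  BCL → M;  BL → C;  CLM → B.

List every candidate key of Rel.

Attribute L never appears on the right-hand side of any dependency, so L must belong to every candidate key.
{L}⁺ = {B, C, L, M}, which is all of the schema, so {L} is the only candidate key.

L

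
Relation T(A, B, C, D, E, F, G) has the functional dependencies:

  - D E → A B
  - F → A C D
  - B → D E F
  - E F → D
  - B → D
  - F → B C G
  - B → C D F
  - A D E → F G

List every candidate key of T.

{B}⁺: B→DEF adds D, E, F; F→BCG adds C, G; DE→AB adds A → {A, B, C, D, E, F, G}.
{F}⁺: F→ACD adds A, C, D; F→BCG adds B, G; B→DEF adds E → {A, B, C, D, E, F, G}.
{D, E}⁺: DE→AB adds A, B; B→DEF adds F; F→BCG adds C, G → {A, B, C, D, E, F, G}.
Any other superkey contains one of these as a subset, so there are no further candidate keys.

{B}; {F}; {D, E}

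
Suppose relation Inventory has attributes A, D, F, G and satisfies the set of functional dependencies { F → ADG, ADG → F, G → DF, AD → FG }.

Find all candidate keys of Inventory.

{F}, {G}, {A, D}

{F}⁺: F→ADG adds A, D, G → {A, D, F, G}.
{G}⁺: G→DF adds D, F; F→ADG adds A → {A, D, F, G}.
{A, D}⁺: AD→FG adds F, G → {A, D, F, G}. Minimal: {D}⁺ = {D}; {A}⁺ = {A} — none reach the full schema.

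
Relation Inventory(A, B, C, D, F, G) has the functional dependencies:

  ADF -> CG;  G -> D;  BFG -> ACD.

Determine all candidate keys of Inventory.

(B, F, G), (A, B, D, F)

Attributes B, F never appear on any right-hand side, so every candidate key must contain {B, F}.
{B, F}⁺ = {B, F}, which is not all of the schema, so we must add further attributes.
{B, F, G}⁺: G→D adds D; BFG→ACD adds A, C → {A, B, C, D, F, G}.
{A, B, D, F}⁺: ADF→CG adds C, G → {A, B, C, D, F, G}.
Any other superkey contains one of these as a subset, so there are no further candidate keys.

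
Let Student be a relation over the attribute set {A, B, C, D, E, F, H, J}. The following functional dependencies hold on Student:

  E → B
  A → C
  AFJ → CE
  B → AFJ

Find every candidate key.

Attributes D, H never appear on any right-hand side, so every candidate key must contain {D, H}.
{D, H}⁺ = {D, H}, which is not all of the schema, so we must add further attributes.
{B, D, H}⁺: B→AFJ adds A, F, J; A→C adds C; AFJ→CE adds E → {A, B, C, D, E, F, H, J}. Minimal: {D, H}⁺ = {D, H}; {B, H}⁺ = {A, B, C, E, F, H, J}; {B, D}⁺ = {A, B, C, D, E, F, J} — none reach the full schema.
{D, E, H}⁺: E→B adds B; B→AFJ adds A, F, J; A→C adds C → {A, B, C, D, E, F, H, J}. Minimal: {E, H}⁺ = {A, B, C, E, F, H, J}; {D, H}⁺ = {D, H}; {D, E}⁺ = {A, B, C, D, E, F, J} — none reach the full schema.
{A, D, F, H, J}⁺: A→C adds C; AFJ→CE adds E; E→B adds B → {A, B, C, D, E, F, H, J}. Minimal: {D, F, H, J}⁺ = {D, F, H, J}; {A, F, H, J}⁺ = {A, B, C, E, F, H, J}; {A, D, H, J}⁺ = {A, C, D, H, J}; … — none reach the full schema.

{B, D, H}, {D, E, H}, {A, D, F, H, J}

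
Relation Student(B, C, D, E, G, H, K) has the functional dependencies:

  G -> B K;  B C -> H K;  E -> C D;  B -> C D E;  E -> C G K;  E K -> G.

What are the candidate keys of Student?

B, E, G

{B}⁺: B→CDE adds C, D, E; E→CGK adds G, K; BC→HK adds H → {B, C, D, E, G, H, K}.
{E}⁺: E→CD adds C, D; E→CGK adds G, K; G→BK adds B; BC→HK adds H → {B, C, D, E, G, H, K}.
{G}⁺: G→BK adds B, K; B→CDE adds C, D, E; BC→HK adds H → {B, C, D, E, G, H, K}.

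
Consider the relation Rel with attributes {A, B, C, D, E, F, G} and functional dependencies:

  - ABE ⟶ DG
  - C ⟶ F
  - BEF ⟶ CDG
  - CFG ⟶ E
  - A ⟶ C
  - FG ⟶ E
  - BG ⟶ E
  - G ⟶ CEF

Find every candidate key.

ABE, ABG

Attributes A, B never appear on any right-hand side, so every candidate key must contain {A, B}.
{A, B}⁺ = {A, B, C, F}, which is not all of the schema, so we must add further attributes.
{A, B, E}⁺: ABE→DG adds D, G; A→C adds C; G→CEF adds F → {A, B, C, D, E, F, G}. Minimal: {B, E}⁺ = {B, E}; {A, E}⁺ = {A, C, E, F}; {A, B}⁺ = {A, B, C, F} — none reach the full schema.
{A, B, G}⁺: A→C adds C; BG→E adds E; G→CEF adds F; ABE→DG adds D → {A, B, C, D, E, F, G}. Minimal: {B, G}⁺ = {B, C, D, E, F, G}; {A, G}⁺ = {A, C, E, F, G}; {A, B}⁺ = {A, B, C, F} — none reach the full schema.
Any other superkey contains one of these as a subset, so there are no further candidate keys.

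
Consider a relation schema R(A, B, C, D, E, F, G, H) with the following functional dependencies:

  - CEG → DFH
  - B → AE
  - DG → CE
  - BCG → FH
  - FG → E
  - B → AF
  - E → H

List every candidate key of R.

BCG; BDG

{B, C, G}⁺: B→AE adds A, E; BCG→FH adds F, H; CEG→DFH adds D → {A, B, C, D, E, F, G, H}. Minimal: {C, G}⁺ = {C, G}; {B, G}⁺ = {A, B, E, F, G, H}; {B, C}⁺ = {A, B, C, E, F, H} — none reach the full schema.
{B, D, G}⁺: B→AE adds A, E; DG→CE adds C; BCG→FH adds F, H → {A, B, C, D, E, F, G, H}. Minimal: {D, G}⁺ = {C, D, E, F, G, H}; {B, G}⁺ = {A, B, E, F, G, H}; {B, D}⁺ = {A, B, D, E, F, H} — none reach the full schema.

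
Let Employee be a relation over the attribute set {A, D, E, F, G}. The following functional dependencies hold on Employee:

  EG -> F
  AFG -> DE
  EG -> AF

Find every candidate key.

Attribute G never appears on the right-hand side of any dependency, so G must belong to every candidate key.
{G}⁺ = {G}, which is not all of the schema, so we must add further attributes.
{E, G}⁺: EG→F adds F; EG→AF adds A; AFG→DE adds D → {A, D, E, F, G}. Minimal: {G}⁺ = {G}; {E}⁺ = {E} — none reach the full schema.
{A, F, G}⁺: AFG→DE adds D, E → {A, D, E, F, G}. Minimal: {F, G}⁺ = {F, G}; {A, G}⁺ = {A, G}; {A, F}⁺ = {A, F} — none reach the full schema.

{E, G}, {A, F, G}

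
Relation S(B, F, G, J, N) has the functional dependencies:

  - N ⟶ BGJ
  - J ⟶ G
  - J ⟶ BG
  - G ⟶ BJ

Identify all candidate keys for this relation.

{F, N}

Attributes F, N never appear on any right-hand side, so every candidate key must contain {F, N}.
{F, N}⁺ = {B, F, G, J, N}, which is all of the schema, so {F, N} is the only candidate key.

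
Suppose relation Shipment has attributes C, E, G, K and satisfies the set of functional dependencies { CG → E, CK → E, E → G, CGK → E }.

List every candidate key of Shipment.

CK

Attributes C, K never appear on any right-hand side, so every candidate key must contain {C, K}.
{C, K}⁺ = {C, E, G, K}, which is all of the schema, so {C, K} is the only candidate key.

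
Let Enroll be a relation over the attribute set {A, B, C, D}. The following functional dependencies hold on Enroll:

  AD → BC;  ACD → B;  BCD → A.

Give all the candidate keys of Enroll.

AD, BCD

{A, D}⁺: AD→BC adds B, C → {A, B, C, D}. Minimal: {D}⁺ = {D}; {A}⁺ = {A} — none reach the full schema.
{B, C, D}⁺: BCD→A adds A → {A, B, C, D}. Minimal: {C, D}⁺ = {C, D}; {B, D}⁺ = {B, D}; {B, C}⁺ = {B, C} — none reach the full schema.
Any other superkey contains one of these as a subset, so there are no further candidate keys.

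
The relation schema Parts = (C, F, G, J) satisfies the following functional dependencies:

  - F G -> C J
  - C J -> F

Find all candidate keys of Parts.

{F, G}, {C, G, J}

Attribute G never appears on the right-hand side of any dependency, so G must belong to every candidate key.
{G}⁺ = {G}, which is not all of the schema, so we must add further attributes.
{F, G}⁺: FG→CJ adds C, J → {C, F, G, J}.
{C, G, J}⁺: CJ→F adds F → {C, F, G, J}.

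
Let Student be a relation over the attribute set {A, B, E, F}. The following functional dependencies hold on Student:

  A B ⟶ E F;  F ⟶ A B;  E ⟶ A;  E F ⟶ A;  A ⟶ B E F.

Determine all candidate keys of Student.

{A}; {E}; {F}

{A}⁺: A→BEF adds B, E, F → {A, B, E, F}.
{E}⁺: E→A adds A; A→BEF adds B, F → {A, B, E, F}.
{F}⁺: F→AB adds A, B; A→BEF adds E → {A, B, E, F}.
Any other superkey contains one of these as a subset, so there are no further candidate keys.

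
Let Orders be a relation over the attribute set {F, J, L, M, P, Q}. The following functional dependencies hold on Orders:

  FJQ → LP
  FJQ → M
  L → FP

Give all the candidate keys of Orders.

FJQ, JLQ

Attributes J, Q never appear on any right-hand side, so every candidate key must contain {J, Q}.
{J, Q}⁺ = {J, Q}, which is not all of the schema, so we must add further attributes.
{F, J, Q}⁺: FJQ→LP adds L, P; FJQ→M adds M → {F, J, L, M, P, Q}.
{J, L, Q}⁺: L→FP adds F, P; FJQ→M adds M → {F, J, L, M, P, Q}.
Any other superkey contains one of these as a subset, so there are no further candidate keys.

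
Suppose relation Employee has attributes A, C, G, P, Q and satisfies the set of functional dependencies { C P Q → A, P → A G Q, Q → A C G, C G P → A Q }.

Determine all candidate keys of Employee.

{P}

Attribute P never appears on the right-hand side of any dependency, so P must belong to every candidate key.
{P}⁺ = {A, C, G, P, Q}, which is all of the schema, so {P} is the only candidate key.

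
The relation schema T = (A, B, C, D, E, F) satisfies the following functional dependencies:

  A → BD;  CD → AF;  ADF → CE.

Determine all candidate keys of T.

AC, AF, CD

{A, C}⁺: A→BD adds B, D; CD→AF adds F; ADF→CE adds E → {A, B, C, D, E, F}.
{A, F}⁺: A→BD adds B, D; ADF→CE adds C, E → {A, B, C, D, E, F}.
{C, D}⁺: CD→AF adds A, F; ADF→CE adds E; A→BD adds B → {A, B, C, D, E, F}.
Any other superkey contains one of these as a subset, so there are no further candidate keys.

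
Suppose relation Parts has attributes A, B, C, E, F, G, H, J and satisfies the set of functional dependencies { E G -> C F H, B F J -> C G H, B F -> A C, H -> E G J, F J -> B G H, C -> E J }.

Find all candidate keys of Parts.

{H}, {B, F}, {C, F}, {C, G}, {E, G}, {F, J}

{H}⁺: H→EGJ adds E, G, J; EG→CFH adds C, F; FJ→BGH adds B; BF→AC adds A → {A, B, C, E, F, G, H, J}.
{B, F}⁺: BF→AC adds A, C; C→EJ adds E, J; BFJ→CGH adds G, H → {A, B, C, E, F, G, H, J}. Minimal: {F}⁺ = {F}; {B}⁺ = {B} — none reach the full schema.
{C, F}⁺: C→EJ adds E, J; FJ→BGH adds B, G, H; BF→AC adds A → {A, B, C, E, F, G, H, J}. Minimal: {F}⁺ = {F}; {C}⁺ = {C, E, J} — none reach the full schema.
{C, G}⁺: C→EJ adds E, J; EG→CFH adds F, H; FJ→BGH adds B; BF→AC adds A → {A, B, C, E, F, G, H, J}. Minimal: {G}⁺ = {G}; {C}⁺ = {C, E, J} — none reach the full schema.
{E, G}⁺: EG→CFH adds C, F, H; H→EGJ adds J; FJ→BGH adds B; BF→AC adds A → {A, B, C, E, F, G, H, J}. Minimal: {G}⁺ = {G}; {E}⁺ = {E} — none reach the full schema.
{F, J}⁺: FJ→BGH adds B, G, H; BFJ→CGH adds C; BF→AC adds A; H→EGJ adds E → {A, B, C, E, F, G, H, J}. Minimal: {J}⁺ = {J}; {F}⁺ = {F} — none reach the full schema.
Any other superkey contains one of these as a subset, so there are no further candidate keys.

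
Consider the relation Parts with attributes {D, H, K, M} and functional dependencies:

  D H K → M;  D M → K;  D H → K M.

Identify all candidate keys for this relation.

Attributes D, H never appear on any right-hand side, so every candidate key must contain {D, H}.
{D, H}⁺ = {D, H, K, M}, which is all of the schema, so {D, H} is the only candidate key.

(D, H)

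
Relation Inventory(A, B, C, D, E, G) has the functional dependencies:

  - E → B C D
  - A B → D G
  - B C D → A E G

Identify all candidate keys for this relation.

{E}⁺: E→BCD adds B, C, D; BCD→AEG adds A, G → {A, B, C, D, E, G}.
{A, B, C}⁺: AB→DG adds D, G; BCD→AEG adds E → {A, B, C, D, E, G}. Minimal: {B, C}⁺ = {B, C}; {A, C}⁺ = {A, C}; {A, B}⁺ = {A, B, D, G} — none reach the full schema.
{B, C, D}⁺: BCD→AEG adds A, E, G → {A, B, C, D, E, G}. Minimal: {C, D}⁺ = {C, D}; {B, D}⁺ = {B, D}; {B, C}⁺ = {B, C} — none reach the full schema.

{E}, {A, B, C}, {B, C, D}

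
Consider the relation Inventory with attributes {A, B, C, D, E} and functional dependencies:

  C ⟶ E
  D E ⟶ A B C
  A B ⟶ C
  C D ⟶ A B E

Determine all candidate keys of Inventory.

Attribute D never appears on the right-hand side of any dependency, so D must belong to every candidate key.
{D}⁺ = {D}, which is not all of the schema, so we must add further attributes.
{C, D}⁺: C→E adds E; DE→ABC adds A, B → {A, B, C, D, E}.
{D, E}⁺: DE→ABC adds A, B, C → {A, B, C, D, E}.
{A, B, D}⁺: AB→C adds C; CD→ABE adds E → {A, B, C, D, E}.
Any other superkey contains one of these as a subset, so there are no further candidate keys.

(C, D), (D, E), (A, B, D)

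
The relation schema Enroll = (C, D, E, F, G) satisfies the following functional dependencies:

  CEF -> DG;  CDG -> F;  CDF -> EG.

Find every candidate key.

Attribute C never appears on the right-hand side of any dependency, so C must belong to every candidate key.
{C}⁺ = {C}, which is not all of the schema, so we must add further attributes.
{C, D, F}⁺: CDF→EG adds E, G → {C, D, E, F, G}. Minimal: {D, F}⁺ = {D, F}; {C, F}⁺ = {C, F}; {C, D}⁺ = {C, D} — none reach the full schema.
{C, D, G}⁺: CDG→F adds F; CDF→EG adds E → {C, D, E, F, G}. Minimal: {D, G}⁺ = {D, G}; {C, G}⁺ = {C, G}; {C, D}⁺ = {C, D} — none reach the full schema.
{C, E, F}⁺: CEF→DG adds D, G → {C, D, E, F, G}. Minimal: {E, F}⁺ = {E, F}; {C, F}⁺ = {C, F}; {C, E}⁺ = {C, E} — none reach the full schema.
Any other superkey contains one of these as a subset, so there are no further candidate keys.

(C, D, F); (C, D, G); (C, E, F)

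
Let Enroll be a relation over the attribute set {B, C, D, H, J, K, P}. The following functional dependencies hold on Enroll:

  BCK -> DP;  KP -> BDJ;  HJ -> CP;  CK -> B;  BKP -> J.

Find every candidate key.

Attributes H, K never appear on any right-hand side, so every candidate key must contain {H, K}.
{H, K}⁺ = {H, K}, which is not all of the schema, so we must add further attributes.
{C, H, K}⁺: CK→B adds B; BCK→DP adds D, P; KP→BDJ adds J → {B, C, D, H, J, K, P}. Minimal: {H, K}⁺ = {H, K}; {C, K}⁺ = {B, C, D, J, K, P}; {C, H}⁺ = {C, H} — none reach the full schema.
{H, J, K}⁺: HJ→CP adds C, P; CK→B adds B; BCK→DP adds D → {B, C, D, H, J, K, P}. Minimal: {J, K}⁺ = {J, K}; {H, K}⁺ = {H, K}; {H, J}⁺ = {C, H, J, P} — none reach the full schema.
{H, K, P}⁺: KP→BDJ adds B, D, J; HJ→CP adds C → {B, C, D, H, J, K, P}. Minimal: {K, P}⁺ = {B, D, J, K, P}; {H, P}⁺ = {H, P}; {H, K}⁺ = {H, K} — none reach the full schema.
Any other superkey contains one of these as a subset, so there are no further candidate keys.

CHK; HJK; HKP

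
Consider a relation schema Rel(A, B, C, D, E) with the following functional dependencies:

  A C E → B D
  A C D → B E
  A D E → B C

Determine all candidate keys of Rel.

{A, C, D}, {A, C, E}, {A, D, E}

Attribute A never appears on the right-hand side of any dependency, so A must belong to every candidate key.
{A}⁺ = {A}, which is not all of the schema, so we must add further attributes.
{A, C, D}⁺: ACD→BE adds B, E → {A, B, C, D, E}. Minimal: {C, D}⁺ = {C, D}; {A, D}⁺ = {A, D}; {A, C}⁺ = {A, C} — none reach the full schema.
{A, C, E}⁺: ACE→BD adds B, D → {A, B, C, D, E}. Minimal: {C, E}⁺ = {C, E}; {A, E}⁺ = {A, E}; {A, C}⁺ = {A, C} — none reach the full schema.
{A, D, E}⁺: ADE→BC adds B, C → {A, B, C, D, E}. Minimal: {D, E}⁺ = {D, E}; {A, E}⁺ = {A, E}; {A, D}⁺ = {A, D} — none reach the full schema.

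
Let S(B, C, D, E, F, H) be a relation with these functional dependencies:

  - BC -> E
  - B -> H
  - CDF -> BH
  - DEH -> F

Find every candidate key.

{B, C, D}, {C, D, F}, {C, D, E, H}

Attributes C, D never appear on any right-hand side, so every candidate key must contain {C, D}.
{C, D}⁺ = {C, D}, which is not all of the schema, so we must add further attributes.
{B, C, D}⁺: BC→E adds E; B→H adds H; DEH→F adds F → {B, C, D, E, F, H}.
{C, D, F}⁺: CDF→BH adds B, H; BC→E adds E → {B, C, D, E, F, H}.
{C, D, E, H}⁺: DEH→F adds F; CDF→BH adds B → {B, C, D, E, F, H}.
Any other superkey contains one of these as a subset, so there are no further candidate keys.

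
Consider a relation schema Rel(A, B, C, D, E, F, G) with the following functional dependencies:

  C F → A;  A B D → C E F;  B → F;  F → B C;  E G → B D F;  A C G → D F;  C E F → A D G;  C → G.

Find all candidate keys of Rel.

(B); (F); (A, C); (C, E); (E, G)

{B}⁺: B→F adds F; F→BC adds C; C→G adds G; CF→A adds A; ACG→DF adds D; ABD→CEF adds E → {A, B, C, D, E, F, G}.
{F}⁺: F→BC adds B, C; C→G adds G; CF→A adds A; ACG→DF adds D; ABD→CEF adds E → {A, B, C, D, E, F, G}.
{A, C}⁺: C→G adds G; ACG→DF adds D, F; F→BC adds B; ABD→CEF adds E → {A, B, C, D, E, F, G}.
{C, E}⁺: C→G adds G; EG→BDF adds B, D, F; CEF→ADG adds A → {A, B, C, D, E, F, G}.
{E, G}⁺: EG→BDF adds B, D, F; F→BC adds C; CEF→ADG adds A → {A, B, C, D, E, F, G}.
Any other superkey contains one of these as a subset, so there are no further candidate keys.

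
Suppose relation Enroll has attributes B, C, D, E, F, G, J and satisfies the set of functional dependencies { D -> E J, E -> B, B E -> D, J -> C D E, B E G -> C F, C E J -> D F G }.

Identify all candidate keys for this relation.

(D); (E); (J)

{D}⁺: D→EJ adds E, J; E→B adds B; J→CDE adds C; CEJ→DFG adds F, G → {B, C, D, E, F, G, J}.
{E}⁺: E→B adds B; BE→D adds D; D→EJ adds J; J→CDE adds C; CEJ→DFG adds F, G → {B, C, D, E, F, G, J}.
{J}⁺: J→CDE adds C, D, E; CEJ→DFG adds F, G; E→B adds B → {B, C, D, E, F, G, J}.
Any other superkey contains one of these as a subset, so there are no further candidate keys.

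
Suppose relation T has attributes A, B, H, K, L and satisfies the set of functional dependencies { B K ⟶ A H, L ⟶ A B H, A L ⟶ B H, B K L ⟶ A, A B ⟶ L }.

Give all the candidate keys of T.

BK; KL

Attribute K never appears on the right-hand side of any dependency, so K must belong to every candidate key.
{K}⁺ = {K}, which is not all of the schema, so we must add further attributes.
{B, K}⁺: BK→AH adds A, H; AB→L adds L → {A, B, H, K, L}. Minimal: {K}⁺ = {K}; {B}⁺ = {B} — none reach the full schema.
{K, L}⁺: L→ABH adds A, B, H → {A, B, H, K, L}. Minimal: {L}⁺ = {A, B, H, L}; {K}⁺ = {K} — none reach the full schema.
Any other superkey contains one of these as a subset, so there are no further candidate keys.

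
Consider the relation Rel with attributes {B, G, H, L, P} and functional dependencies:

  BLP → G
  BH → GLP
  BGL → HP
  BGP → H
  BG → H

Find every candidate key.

{B, G}, {B, H}, {B, L, P}

Attribute B never appears on the right-hand side of any dependency, so B must belong to every candidate key.
{B}⁺ = {B}, which is not all of the schema, so we must add further attributes.
{B, G}⁺: BG→H adds H; BH→GLP adds L, P → {B, G, H, L, P}. Minimal: {G}⁺ = {G}; {B}⁺ = {B} — none reach the full schema.
{B, H}⁺: BH→GLP adds G, L, P → {B, G, H, L, P}. Minimal: {H}⁺ = {H}; {B}⁺ = {B} — none reach the full schema.
{B, L, P}⁺: BLP→G adds G; BGL→HP adds H → {B, G, H, L, P}. Minimal: {L, P}⁺ = {L, P}; {B, P}⁺ = {B, P}; {B, L}⁺ = {B, L} — none reach the full schema.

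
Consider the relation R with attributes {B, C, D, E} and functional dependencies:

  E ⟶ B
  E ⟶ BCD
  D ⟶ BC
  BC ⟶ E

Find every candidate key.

{D}⁺: D→BC adds B, C; BC→E adds E → {B, C, D, E}.
{E}⁺: E→B adds B; E→BCD adds C, D → {B, C, D, E}.
{B, C}⁺: BC→E adds E; E→BCD adds D → {B, C, D, E}. Minimal: {C}⁺ = {C}; {B}⁺ = {B} — none reach the full schema.
Any other superkey contains one of these as a subset, so there are no further candidate keys.

D; E; BC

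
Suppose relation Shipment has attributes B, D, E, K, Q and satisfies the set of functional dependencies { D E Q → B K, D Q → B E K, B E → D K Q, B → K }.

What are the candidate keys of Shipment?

{B, E}; {D, Q}

{B, E}⁺: BE→DKQ adds D, K, Q → {B, D, E, K, Q}. Minimal: {E}⁺ = {E}; {B}⁺ = {B, K} — none reach the full schema.
{D, Q}⁺: DQ→BEK adds B, E, K → {B, D, E, K, Q}. Minimal: {Q}⁺ = {Q}; {D}⁺ = {D} — none reach the full schema.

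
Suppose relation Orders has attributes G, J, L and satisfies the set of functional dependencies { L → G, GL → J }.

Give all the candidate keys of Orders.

{L}⁺: L→G adds G; GL→J adds J → {G, J, L}.

L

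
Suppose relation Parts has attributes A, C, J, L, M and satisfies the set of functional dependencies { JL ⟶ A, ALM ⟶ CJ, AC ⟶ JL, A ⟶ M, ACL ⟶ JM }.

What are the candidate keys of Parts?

{A, C}⁺: AC→JL adds J, L; A→M adds M → {A, C, J, L, M}. Minimal: {C}⁺ = {C}; {A}⁺ = {A, M} — none reach the full schema.
{A, L}⁺: A→M adds M; ALM→CJ adds C, J → {A, C, J, L, M}. Minimal: {L}⁺ = {L}; {A}⁺ = {A, M} — none reach the full schema.
{J, L}⁺: JL→A adds A; A→M adds M; ALM→CJ adds C → {A, C, J, L, M}. Minimal: {L}⁺ = {L}; {J}⁺ = {J} — none reach the full schema.
Any other superkey contains one of these as a subset, so there are no further candidate keys.

(A, C), (A, L), (J, L)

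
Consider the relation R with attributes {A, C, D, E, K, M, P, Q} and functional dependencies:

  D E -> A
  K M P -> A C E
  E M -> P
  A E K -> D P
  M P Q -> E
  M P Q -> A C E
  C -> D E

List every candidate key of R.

Attributes K, M, Q never appear on any right-hand side, so every candidate key must contain {K, M, Q}.
{K, M, Q}⁺ = {K, M, Q}, which is not all of the schema, so we must add further attributes.
{C, K, M, Q}⁺: C→DE adds D, E; DE→A adds A; EM→P adds P → {A, C, D, E, K, M, P, Q}. Minimal: {K, M, Q}⁺ = {K, M, Q}; {C, M, Q}⁺ = {A, C, D, E, M, P, Q}; {C, K, Q}⁺ = {A, C, D, E, K, P, Q}; … — none reach the full schema.
{E, K, M, Q}⁺: EM→P adds P; MPQ→ACE adds A, C; C→DE adds D → {A, C, D, E, K, M, P, Q}. Minimal: {K, M, Q}⁺ = {K, M, Q}; {E, M, Q}⁺ = {A, C, D, E, M, P, Q}; {E, K, Q}⁺ = {E, K, Q}; … — none reach the full schema.
{K, M, P, Q}⁺: KMP→ACE adds A, C, E; AEK→DP adds D → {A, C, D, E, K, M, P, Q}. Minimal: {M, P, Q}⁺ = {A, C, D, E, M, P, Q}; {K, P, Q}⁺ = {K, P, Q}; {K, M, Q}⁺ = {K, M, Q}; … — none reach the full schema.
Any other superkey contains one of these as a subset, so there are no further candidate keys.

{C, K, M, Q}, {E, K, M, Q}, {K, M, P, Q}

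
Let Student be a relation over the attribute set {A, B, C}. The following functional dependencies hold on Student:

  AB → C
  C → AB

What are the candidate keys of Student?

{C}⁺: C→AB adds A, B → {A, B, C}.
{A, B}⁺: AB→C adds C → {A, B, C}. Minimal: {B}⁺ = {B}; {A}⁺ = {A} — none reach the full schema.
Any other superkey contains one of these as a subset, so there are no further candidate keys.

{C}, {A, B}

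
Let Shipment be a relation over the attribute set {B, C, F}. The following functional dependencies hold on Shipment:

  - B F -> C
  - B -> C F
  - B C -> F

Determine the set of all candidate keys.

B

Attribute B never appears on the right-hand side of any dependency, so B must belong to every candidate key.
{B}⁺ = {B, C, F}, which is all of the schema, so {B} is the only candidate key.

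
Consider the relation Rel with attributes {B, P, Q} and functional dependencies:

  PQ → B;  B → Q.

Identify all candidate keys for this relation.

Attribute P never appears on the right-hand side of any dependency, so P must belong to every candidate key.
{P}⁺ = {P}, which is not all of the schema, so we must add further attributes.
{B, P}⁺: B→Q adds Q → {B, P, Q}. Minimal: {P}⁺ = {P}; {B}⁺ = {B, Q} — none reach the full schema.
{P, Q}⁺: PQ→B adds B → {B, P, Q}. Minimal: {Q}⁺ = {Q}; {P}⁺ = {P} — none reach the full schema.

BP; PQ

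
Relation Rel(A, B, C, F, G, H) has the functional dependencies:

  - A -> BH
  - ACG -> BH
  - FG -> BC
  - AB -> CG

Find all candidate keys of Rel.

(A, F)

Attributes A, F never appear on any right-hand side, so every candidate key must contain {A, F}.
{A, F}⁺ = {A, B, C, F, G, H}, which is all of the schema, so {A, F} is the only candidate key.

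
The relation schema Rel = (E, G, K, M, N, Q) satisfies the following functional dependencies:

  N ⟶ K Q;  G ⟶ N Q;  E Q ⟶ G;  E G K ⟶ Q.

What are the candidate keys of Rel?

{E, G, M}, {E, M, N}, {E, M, Q}

{E, G, M}⁺: G→NQ adds N, Q; N→KQ adds K → {E, G, K, M, N, Q}.
{E, M, N}⁺: N→KQ adds K, Q; EQ→G adds G → {E, G, K, M, N, Q}.
{E, M, Q}⁺: EQ→G adds G; G→NQ adds N; N→KQ adds K → {E, G, K, M, N, Q}.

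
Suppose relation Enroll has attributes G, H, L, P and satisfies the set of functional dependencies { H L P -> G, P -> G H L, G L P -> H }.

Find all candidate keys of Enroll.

{P}⁺: P→GHL adds G, H, L → {G, H, L, P}.

{P}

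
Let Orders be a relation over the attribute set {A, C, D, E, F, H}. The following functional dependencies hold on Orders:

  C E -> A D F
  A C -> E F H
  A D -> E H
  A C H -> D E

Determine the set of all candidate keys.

Attribute C never appears on the right-hand side of any dependency, so C must belong to every candidate key.
{C}⁺ = {C}, which is not all of the schema, so we must add further attributes.
{A, C}⁺: AC→EFH adds E, F, H; ACH→DE adds D → {A, C, D, E, F, H}. Minimal: {C}⁺ = {C}; {A}⁺ = {A} — none reach the full schema.
{C, E}⁺: CE→ADF adds A, D, F; AC→EFH adds H → {A, C, D, E, F, H}. Minimal: {E}⁺ = {E}; {C}⁺ = {C} — none reach the full schema.

{A, C}, {C, E}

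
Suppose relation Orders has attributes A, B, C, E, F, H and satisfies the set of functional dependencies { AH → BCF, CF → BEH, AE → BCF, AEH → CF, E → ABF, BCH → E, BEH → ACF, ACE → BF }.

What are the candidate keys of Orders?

{E}, {A, H}, {C, F}, {B, C, H}

{E}⁺: E→ABF adds A, B, F; AE→BCF adds C; CF→BEH adds H → {A, B, C, E, F, H}.
{A, H}⁺: AH→BCF adds B, C, F; CF→BEH adds E → {A, B, C, E, F, H}. Minimal: {H}⁺ = {H}; {A}⁺ = {A} — none reach the full schema.
{C, F}⁺: CF→BEH adds B, E, H; E→ABF adds A → {A, B, C, E, F, H}. Minimal: {F}⁺ = {F}; {C}⁺ = {C} — none reach the full schema.
{B, C, H}⁺: BCH→E adds E; BEH→ACF adds A, F → {A, B, C, E, F, H}. Minimal: {C, H}⁺ = {C, H}; {B, H}⁺ = {B, H}; {B, C}⁺ = {B, C} — none reach the full schema.
Any other superkey contains one of these as a subset, so there are no further candidate keys.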